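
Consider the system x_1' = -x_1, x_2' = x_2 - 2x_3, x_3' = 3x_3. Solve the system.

Coefficient matrix A = [[-1, 0, 0], [0, 1, -2], [0, 0, 3]].
det(A - λI) = 0 gives eigenvalues λ = -1, 1, 3.
For λ=-1: eigenvector (1,0,0).
For λ=1: eigenvector (0,-1,0).
For λ=3: eigenvector (0,-1,1).
General solution: K_1e^(-t)(1,0,0) + K_2e^(t)(0,-1,0) + K_3e^(3t)(0,-1,1).

x_1(t) = K_1e^(-t), x_2(t) = -K_2e^(t) - K_3e^(3t), x_3(t) = K_3e^(3t)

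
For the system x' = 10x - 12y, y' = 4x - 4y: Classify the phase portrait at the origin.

unstable node

A = [[10,-12],[4,-4]]; det(A-λI) = λ^2 - 6λ + 8.
λ = 2, 4: both positive.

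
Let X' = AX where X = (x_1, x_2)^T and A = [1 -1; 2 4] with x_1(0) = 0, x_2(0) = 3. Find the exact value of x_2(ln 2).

A = [[1,-1],[2,4]]; eigenvalues λ = 3, 2.
Eigenvectors: (-1,2) for λ=3, (-1,1) for λ=2.
From the initial condition, c_1 = 3, c_2 = -3.
x_2(ln 2) = (3)(2^3)(2) + (-3)(2^2)(1) = 36.

36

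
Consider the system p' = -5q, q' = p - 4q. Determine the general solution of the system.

p(t) = -2K_1e^(-2t)sin(t) - K_1e^(-2t)cos(t) - K_2e^(-2t)sin(t) + 2K_2e^(-2t)cos(t), q(t) = -K_1e^(-2t)sin(t) + K_2e^(-2t)cos(t)

Coefficient matrix A = [[0, -5], [1, -4]].
Characteristic polynomial det(A - λI) = λ^2 + 4λ + 5 = 0.
Eigenvalues λ = -2 ± i (complex conjugate pair).
For λ=-2+i: an eigenvector is (-1,0) - i(-2,-1) = (-1 + 2i, 0 + i).
A real fundamental pair from Re and Im of e^((-2+i)t)v: X_1 = e^(-2t)(cos(t)·(-1,0) + sin(t)·(-2,-1)), X_2 = e^(-2t)(sin(t)·(-1,0) - cos(t)·(-2,-1)).
General solution: K_1X_1 + K_2X_2.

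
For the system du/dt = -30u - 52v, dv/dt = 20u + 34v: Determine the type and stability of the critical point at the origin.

A = [[-30,-52],[20,34]]; det(A-λI) = λ^2 - 4λ + 20.
λ = 2 ± 4i: positive real part.

unstable spiral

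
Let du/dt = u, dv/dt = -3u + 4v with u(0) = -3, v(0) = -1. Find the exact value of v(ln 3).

A = [[1,0],[-3,4]]; eigenvalues λ = 4, 1.
Eigenvectors: (0,1) for λ=4, (-1,-1) for λ=1.
From the initial condition, c_1 = 2, c_2 = 3.
v(ln 3) = (2)(3^4)(1) + (3)(3^1)(-1) = 153.

153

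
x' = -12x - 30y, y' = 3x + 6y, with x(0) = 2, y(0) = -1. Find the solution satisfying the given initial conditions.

Coefficient matrix A = [[-12, -30], [3, 6]].
Characteristic polynomial det(A - λI) = λ^2 + 6λ + 18 = 0.
Eigenvalues λ = -3 ± 3i (complex conjugate pair).
For λ=-3+3i: an eigenvector is (-1,0) - i(3,-1) = (-1 - 3i, 0 + i).
A real fundamental pair from Re and Im of e^((-3+3i)t)v: X_1 = e^(-3t)(cos(3t)·(-1,0) + sin(3t)·(3,-1)), X_2 = e^(-3t)(sin(3t)·(-1,0) - cos(3t)·(3,-1)).
General solution: K_1X_1 + K_2X_2.
Applying x(0)=2, y(0)=-1 gives K_1=1, K_2=-1.

x(t) = 4e^(-3t)sin(3t) + 2e^(-3t)cos(3t), y(t) = -e^(-3t)sin(3t) - e^(-3t)cos(3t)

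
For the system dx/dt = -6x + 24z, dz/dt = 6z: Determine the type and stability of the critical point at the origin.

saddle

A = [[-6,24],[0,6]]; det(A-λI) = λ^2 - 36.
λ = -6, 6: opposite signs.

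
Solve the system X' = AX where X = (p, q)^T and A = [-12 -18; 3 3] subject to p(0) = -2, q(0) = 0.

p(t) = 4e^(-3t) - 6e^(-6t), q(t) = -2e^(-3t) + 2e^(-6t)

Coefficient matrix A = [[-12, -18], [3, 3]].
Characteristic polynomial det(A - λI) = λ^2 + 9λ + 18 = 0.
Eigenvalues λ = -3, -6.
For λ=-3: (A-λI) row 1 is [-9, -18], so an eigenvector is (-2, 1).
For λ=-6: (A-λI) row 1 is [-6, -18], so an eigenvector is (-3, 1).
General solution: c_1e^(-3t)(-2,1) + c_2e^(-6t)(-3,1).
Applying p(0)=-2, q(0)=0 gives c_1=-2, c_2=2.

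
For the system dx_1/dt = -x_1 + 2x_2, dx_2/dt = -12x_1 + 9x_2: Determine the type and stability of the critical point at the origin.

A = [[-1,2],[-12,9]]; det(A-λI) = λ^2 - 8λ + 15.
λ = 3, 5: both positive.

unstable node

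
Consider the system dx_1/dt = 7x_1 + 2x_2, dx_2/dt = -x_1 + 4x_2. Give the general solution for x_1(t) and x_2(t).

Coefficient matrix A = [[7, 2], [-1, 4]].
Characteristic polynomial det(A - λI) = λ^2 - 11λ + 30 = 0.
Eigenvalues λ = 5, 6.
For λ=5: (A-λI) row 1 is [2, 2], so an eigenvector is (1, -1).
For λ=6: (A-λI) row 1 is [1, 2], so an eigenvector is (-2, 1).
General solution: K_1e^(5t)(1,-1) + K_2e^(6t)(-2,1).

x_1(t) = K_1e^(5t) - 2K_2e^(6t), x_2(t) = -K_1e^(5t) + K_2e^(6t)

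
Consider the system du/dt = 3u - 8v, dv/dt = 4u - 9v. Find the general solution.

Coefficient matrix A = [[3, -8], [4, -9]].
Characteristic polynomial det(A - λI) = λ^2 + 6λ + 5 = 0.
Eigenvalues λ = -5, -1.
For λ=-5: (A-λI) row 1 is [8, -8], so an eigenvector is (-1, -1).
For λ=-1: (A-λI) row 1 is [4, -8], so an eigenvector is (-2, -1).
General solution: c_1e^(-5t)(-1,-1) + c_2e^(-t)(-2,-1).

u(t) = -c_1e^(-5t) - 2c_2e^(-t), v(t) = -c_1e^(-5t) - c_2e^(-t)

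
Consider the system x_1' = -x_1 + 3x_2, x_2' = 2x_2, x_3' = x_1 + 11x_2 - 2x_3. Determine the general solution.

Coefficient matrix A = [[-1, 3, 0], [0, 2, 0], [1, 11, -2]].
det(A - λI) = 0 gives eigenvalues λ = -2, 2, -1.
For λ=-2: eigenvector (0,0,1).
For λ=2: eigenvector (1,1,3).
For λ=-1: eigenvector (1,0,1).
General solution: K_1e^(-2t)(0,0,1) + K_2e^(2t)(1,1,3) + K_3e^(-t)(1,0,1).

x_1(t) = K_2e^(2t) + K_3e^(-t), x_2(t) = K_2e^(2t), x_3(t) = K_1e^(-2t) + 3K_2e^(2t) + K_3e^(-t)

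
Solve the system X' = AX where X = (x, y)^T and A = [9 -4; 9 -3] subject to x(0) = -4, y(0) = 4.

Coefficient matrix A = [[9, -4], [9, -3]].
Characteristic polynomial det(A - λI) = λ^2 - 6λ + 9 = 0.
Single eigenvalue λ = 3 with algebraic multiplicity 2.
Eigenvector v = (2,3); generalized eigenvector w with (A-λI)w=v is (-1,-2).
General solution: e^(3t)[C_1·v + C_2·(t·v + w)].
Applying x(0)=-4, y(0)=4 gives C_1=-12, C_2=-20.

x(t) = -40te^(3t) - 4e^(3t), y(t) = -60te^(3t) + 4e^(3t)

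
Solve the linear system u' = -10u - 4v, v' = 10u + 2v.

Coefficient matrix A = [[-10, -4], [10, 2]].
Characteristic polynomial det(A - λI) = λ^2 + 8λ + 20 = 0.
Eigenvalues λ = -4 ± 2i (complex conjugate pair).
For λ=-4+2i: an eigenvector is (1,-1) - i(-1,2) = (1 + i, -1 - 2i).
A real fundamental pair from Re and Im of e^((-4+2i)t)v: X_1 = e^(-4t)(cos(2t)·(1,-1) + sin(2t)·(-1,2)), X_2 = e^(-4t)(sin(2t)·(1,-1) - cos(2t)·(-1,2)).
General solution: K_1X_1 + K_2X_2.

u(t) = -K_1e^(-4t)sin(2t) + K_1e^(-4t)cos(2t) + K_2e^(-4t)sin(2t) + K_2e^(-4t)cos(2t), v(t) = 2K_1e^(-4t)sin(2t) - K_1e^(-4t)cos(2t) - K_2e^(-4t)sin(2t) - 2K_2e^(-4t)cos(2t)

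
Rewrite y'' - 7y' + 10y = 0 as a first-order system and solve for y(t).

y(t) = c_1e^(2t) + c_2e^(5t)

Let x_1 = y, x_2 = y'. Then x_1' = x_2 and x_2' = -10x_1 + 7x_2.
A = [[0,1],[-10,7]]; det(A-λI) = λ^2 - 7λ + 10.
Eigenvalues λ = 2, 5 with eigenvectors (1,2), (1,5).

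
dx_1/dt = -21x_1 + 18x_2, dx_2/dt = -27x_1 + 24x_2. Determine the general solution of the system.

x_1(t) = 2c_1e^(6t) - c_2e^(-3t), x_2(t) = 3c_1e^(6t) - c_2e^(-3t)

Coefficient matrix A = [[-21, 18], [-27, 24]].
Characteristic polynomial det(A - λI) = λ^2 - 3λ - 18 = 0.
Eigenvalues λ = 6, -3.
For λ=6: (A-λI) row 1 is [-27, 18], so an eigenvector is (2, 3).
For λ=-3: (A-λI) row 1 is [-18, 18], so an eigenvector is (-1, -1).
General solution: c_1e^(6t)(2,3) + c_2e^(-3t)(-1,-1).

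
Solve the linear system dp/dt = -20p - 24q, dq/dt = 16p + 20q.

Coefficient matrix A = [[-20, -24], [16, 20]].
Characteristic polynomial det(A - λI) = λ^2 - 16 = 0.
Eigenvalues λ = -4, 4.
For λ=-4: (A-λI) row 1 is [-16, -24], so an eigenvector is (-3, 2).
For λ=4: (A-λI) row 1 is [-24, -24], so an eigenvector is (-1, 1).
General solution: K_1e^(-4t)(-3,2) + K_2e^(4t)(-1,1).

p(t) = -3K_1e^(-4t) - K_2e^(4t), q(t) = 2K_1e^(-4t) + K_2e^(4t)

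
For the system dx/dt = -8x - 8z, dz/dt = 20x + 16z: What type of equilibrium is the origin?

A = [[-8,-8],[20,16]]; det(A-λI) = λ^2 - 8λ + 32.
λ = 4 ± 4i: positive real part.

unstable spiral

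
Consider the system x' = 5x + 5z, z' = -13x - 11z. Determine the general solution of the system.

x(t) = -2C_1e^(-3t)sin(t) + C_1e^(-3t)cos(t) + C_2e^(-3t)sin(t) + 2C_2e^(-3t)cos(t), z(t) = 3C_1e^(-3t)sin(t) - 2C_1e^(-3t)cos(t) - 2C_2e^(-3t)sin(t) - 3C_2e^(-3t)cos(t)

Coefficient matrix A = [[5, 5], [-13, -11]].
Characteristic polynomial det(A - λI) = λ^2 + 6λ + 10 = 0.
Eigenvalues λ = -3 ± i (complex conjugate pair).
For λ=-3+i: an eigenvector is (1,-2) - i(-2,3) = (1 + 2i, -2 - 3i).
A real fundamental pair from Re and Im of e^((-3+i)t)v: X_1 = e^(-3t)(cos(t)·(1,-2) + sin(t)·(-2,3)), X_2 = e^(-3t)(sin(t)·(1,-2) - cos(t)·(-2,3)).
General solution: C_1X_1 + C_2X_2.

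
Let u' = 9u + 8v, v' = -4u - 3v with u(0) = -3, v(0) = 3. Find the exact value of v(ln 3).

A = [[9,8],[-4,-3]]; eigenvalues λ = 5, 1.
Eigenvectors: (2,-1) for λ=5, (-1,1) for λ=1.
From the initial condition, c_1 = 0, c_2 = 3.
v(ln 3) = (0)(3^5)(-1) + (3)(3^1)(1) = 9.

9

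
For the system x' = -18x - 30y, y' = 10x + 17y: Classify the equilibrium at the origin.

saddle

A = [[-18,-30],[10,17]]; det(A-λI) = λ^2 + λ - 6.
λ = 2, -3: opposite signs.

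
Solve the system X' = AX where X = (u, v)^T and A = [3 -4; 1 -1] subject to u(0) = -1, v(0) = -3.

Coefficient matrix A = [[3, -4], [1, -1]].
Characteristic polynomial det(A - λI) = λ^2 - 2λ + 1 = 0.
Single eigenvalue λ = 1 with algebraic multiplicity 2.
Eigenvector v = (-2,-1); generalized eigenvector w with (A-λI)w=v is (1,1).
General solution: e^(t)[C_1·v + C_2·(t·v + w)].
Applying u(0)=-1, v(0)=-3 gives C_1=-2, C_2=-5.

u(t) = 10te^(t) - e^(t), v(t) = 5te^(t) - 3e^(t)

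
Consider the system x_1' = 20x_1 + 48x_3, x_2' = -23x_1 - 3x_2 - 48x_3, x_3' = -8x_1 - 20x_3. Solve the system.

x_1(t) = 3K_1e^(4t) - 2K_3e^(-4t), x_2(t) = -3K_1e^(4t) + K_2e^(-3t) + 2K_3e^(-4t), x_3(t) = -K_1e^(4t) + K_3e^(-4t)

Coefficient matrix A = [[20, 0, 48], [-23, -3, -48], [-8, 0, -20]].
det(A - λI) = 0 gives eigenvalues λ = 4, -3, -4.
For λ=4: eigenvector (3,-3,-1).
For λ=-3: eigenvector (0,1,0).
For λ=-4: eigenvector (-2,2,1).
General solution: K_1e^(4t)(3,-3,-1) + K_2e^(-3t)(0,1,0) + K_3e^(-4t)(-2,2,1).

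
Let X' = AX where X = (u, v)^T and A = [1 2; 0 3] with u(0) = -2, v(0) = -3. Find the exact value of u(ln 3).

-78

A = [[1,2],[0,3]]; eigenvalues λ = 1, 3.
Eigenvectors: (-1,0) for λ=1, (1,1) for λ=3.
From the initial condition, c_1 = -1, c_2 = -3.
u(ln 3) = (-1)(3^1)(-1) + (-3)(3^3)(1) = -78.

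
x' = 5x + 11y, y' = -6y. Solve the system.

Coefficient matrix A = [[5, 11], [0, -6]].
Characteristic polynomial det(A - λI) = λ^2 + λ - 30 = 0.
Eigenvalues λ = -6, 5.
For λ=-6: (A-λI) row 1 is [11, 11], so an eigenvector is (-1, 1).
For λ=5: (A-λI) row 1 is [0, 11], so an eigenvector is (1, 0).
General solution: c_1e^(-6t)(-1,1) + c_2e^(5t)(1,0).

x(t) = -c_1e^(-6t) + c_2e^(5t), y(t) = c_1e^(-6t)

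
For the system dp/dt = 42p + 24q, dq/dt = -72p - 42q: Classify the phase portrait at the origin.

A = [[42,24],[-72,-42]]; det(A-λI) = λ^2 - 36.
λ = 6, -6: opposite signs.

saddle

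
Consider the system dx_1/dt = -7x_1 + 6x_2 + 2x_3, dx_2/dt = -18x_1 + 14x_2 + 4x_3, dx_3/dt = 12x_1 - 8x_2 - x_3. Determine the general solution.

Coefficient matrix A = [[-7, 6, 2], [-18, 14, 4], [12, -8, -1]].
det(A - λI) = 0 gives eigenvalues λ = 3, 2, 1.
For λ=3: eigenvector (-1,-2,1).
For λ=2: eigenvector (-2,-3,0).
For λ=1: eigenvector (-1,-2,2).
General solution: K_1e^(3t)(-1,-2,1) + K_2e^(2t)(-2,-3,0) + K_3e^(t)(-1,-2,2).

x_1(t) = -K_1e^(3t) - 2K_2e^(2t) - K_3e^(t), x_2(t) = -2K_1e^(3t) - 3K_2e^(2t) - 2K_3e^(t), x_3(t) = K_1e^(3t) + 2K_3e^(t)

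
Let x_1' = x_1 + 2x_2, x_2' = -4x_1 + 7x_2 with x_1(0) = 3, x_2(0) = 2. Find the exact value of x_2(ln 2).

A = [[1,2],[-4,7]]; eigenvalues λ = 3, 5.
Eigenvectors: (-1,-1) for λ=3, (-1,-2) for λ=5.
From the initial condition, c_1 = -4, c_2 = 1.
x_2(ln 2) = (-4)(2^3)(-1) + (1)(2^5)(-2) = -32.

-32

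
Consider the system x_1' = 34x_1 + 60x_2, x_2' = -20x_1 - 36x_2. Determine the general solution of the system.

x_1(t) = 3K_1e^(-6t) + 2K_2e^(4t), x_2(t) = -2K_1e^(-6t) - K_2e^(4t)

Coefficient matrix A = [[34, 60], [-20, -36]].
Characteristic polynomial det(A - λI) = λ^2 + 2λ - 24 = 0.
Eigenvalues λ = -6, 4.
For λ=-6: (A-λI) row 1 is [40, 60], so an eigenvector is (3, -2).
For λ=4: (A-λI) row 1 is [30, 60], so an eigenvector is (2, -1).
General solution: K_1e^(-6t)(3,-2) + K_2e^(4t)(2,-1).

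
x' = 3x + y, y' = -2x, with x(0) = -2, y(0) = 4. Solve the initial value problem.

Coefficient matrix A = [[3, 1], [-2, 0]].
Characteristic polynomial det(A - λI) = λ^2 - 3λ + 2 = 0.
Eigenvalues λ = 1, 2.
For λ=1: (A-λI) row 1 is [2, 1], so an eigenvector is (1, -2).
For λ=2: (A-λI) row 1 is [1, 1], so an eigenvector is (-1, 1).
General solution: c_1e^(t)(1,-2) + c_2e^(2t)(-1,1).
Applying x(0)=-2, y(0)=4 gives c_1=-2, c_2=0.

x(t) = -2e^(t), y(t) = 4e^(t)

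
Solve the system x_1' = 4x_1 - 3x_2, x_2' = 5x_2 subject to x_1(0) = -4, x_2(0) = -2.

x_1(t) = 6e^(5t) - 10e^(4t), x_2(t) = -2e^(5t)

Coefficient matrix A = [[4, -3], [0, 5]].
Characteristic polynomial det(A - λI) = λ^2 - 9λ + 20 = 0.
Eigenvalues λ = 5, 4.
For λ=5: (A-λI) row 1 is [-1, -3], so an eigenvector is (3, -1).
For λ=4: (A-λI) row 1 is [0, -3], so an eigenvector is (-1, 0).
General solution: c_1e^(5t)(3,-1) + c_2e^(4t)(-1,0).
Applying x_1(0)=-4, x_2(0)=-2 gives c_1=2, c_2=10.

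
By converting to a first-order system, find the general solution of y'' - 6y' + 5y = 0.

y(t) = c_1e^(t) + c_2e^(5t)

Let x_1 = y, x_2 = y'. Then x_1' = x_2 and x_2' = -5x_1 + 6x_2.
A = [[0,1],[-5,6]]; det(A-λI) = λ^2 - 6λ + 5.
Eigenvalues λ = 1, 5 with eigenvectors (1,1), (1,5).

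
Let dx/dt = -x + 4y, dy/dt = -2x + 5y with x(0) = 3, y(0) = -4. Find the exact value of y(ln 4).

-676

A = [[-1,4],[-2,5]]; eigenvalues λ = 3, 1.
Eigenvectors: (-1,-1) for λ=3, (2,1) for λ=1.
From the initial condition, c_1 = 11, c_2 = 7.
y(ln 4) = (11)(4^3)(-1) + (7)(4^1)(1) = -676.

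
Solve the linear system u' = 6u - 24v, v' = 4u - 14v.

Coefficient matrix A = [[6, -24], [4, -14]].
Characteristic polynomial det(A - λI) = λ^2 + 8λ + 12 = 0.
Eigenvalues λ = -6, -2.
For λ=-6: (A-λI) row 1 is [12, -24], so an eigenvector is (-2, -1).
For λ=-2: (A-λI) row 1 is [8, -24], so an eigenvector is (-3, -1).
General solution: C_1e^(-6t)(-2,-1) + C_2e^(-2t)(-3,-1).

u(t) = -2C_1e^(-6t) - 3C_2e^(-2t), v(t) = -C_1e^(-6t) - C_2e^(-2t)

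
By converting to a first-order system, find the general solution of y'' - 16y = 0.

y(t) = C_1e^(-4t) + C_2e^(4t)

Let x_1 = y, x_2 = y'. Then x_1' = x_2 and x_2' = 16x_1.
A = [[0,1],[16,0]]; det(A-λI) = λ^2 - 16.
Eigenvalues λ = -4, 4 with eigenvectors (1,-4), (1,4).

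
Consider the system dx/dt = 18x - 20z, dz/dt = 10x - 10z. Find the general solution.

Coefficient matrix A = [[18, -20], [10, -10]].
Characteristic polynomial det(A - λI) = λ^2 - 8λ + 20 = 0.
Eigenvalues λ = 4 ± 2i (complex conjugate pair).
For λ=4+2i: an eigenvector is (-3,-2) - i(-1,-1) = (-3 + i, -2 + i).
A real fundamental pair from Re and Im of e^((4+2i)t)v: X_1 = e^(4t)(cos(2t)·(-3,-2) + sin(2t)·(-1,-1)), X_2 = e^(4t)(sin(2t)·(-3,-2) - cos(2t)·(-1,-1)).
General solution: C_1X_1 + C_2X_2.

x(t) = -C_1e^(4t)sin(2t) - 3C_1e^(4t)cos(2t) - 3C_2e^(4t)sin(2t) + C_2e^(4t)cos(2t), z(t) = -C_1e^(4t)sin(2t) - 2C_1e^(4t)cos(2t) - 2C_2e^(4t)sin(2t) + C_2e^(4t)cos(2t)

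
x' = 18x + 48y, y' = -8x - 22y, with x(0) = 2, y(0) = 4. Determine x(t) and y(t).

x(t) = 30e^(2t) - 28e^(-6t), y(t) = -10e^(2t) + 14e^(-6t)

Coefficient matrix A = [[18, 48], [-8, -22]].
Characteristic polynomial det(A - λI) = λ^2 + 4λ - 12 = 0.
Eigenvalues λ = -6, 2.
For λ=-6: (A-λI) row 1 is [24, 48], so an eigenvector is (-2, 1).
For λ=2: (A-λI) row 1 is [16, 48], so an eigenvector is (-3, 1).
General solution: K_1e^(-6t)(-2,1) + K_2e^(2t)(-3,1).
Applying x(0)=2, y(0)=4 gives K_1=14, K_2=-10.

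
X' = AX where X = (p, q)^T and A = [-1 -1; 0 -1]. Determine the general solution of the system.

Coefficient matrix A = [[-1, -1], [0, -1]].
Characteristic polynomial det(A - λI) = λ^2 + 2λ + 1 = 0.
Single eigenvalue λ = -1 with algebraic multiplicity 2.
Eigenvector v = (1,0); generalized eigenvector w with (A-λI)w=v is (-2,-1).
General solution: e^(-t)[c_1·v + c_2·(t·v + w)].

p(t) = c_1e^(-t) + c_2te^(-t) - 2c_2e^(-t), q(t) = -c_2e^(-t)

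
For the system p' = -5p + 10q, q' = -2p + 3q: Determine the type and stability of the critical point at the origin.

A = [[-5,10],[-2,3]]; det(A-λI) = λ^2 + 2λ + 5.
λ = -1 ± 2i: negative real part.

stable spiral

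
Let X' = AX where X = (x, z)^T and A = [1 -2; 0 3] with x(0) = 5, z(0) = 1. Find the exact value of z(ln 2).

A = [[1,-2],[0,3]]; eigenvalues λ = 3, 1.
Eigenvectors: (-1,1) for λ=3, (-1,0) for λ=1.
From the initial condition, c_1 = 1, c_2 = -6.
z(ln 2) = (1)(2^3)(1) + (-6)(2^1)(0) = 8.

8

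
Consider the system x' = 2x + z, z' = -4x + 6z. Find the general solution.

x(t) = -C_1e^(4t) - C_2te^(4t) + C_2e^(4t), z(t) = -2C_1e^(4t) - 2C_2te^(4t) + C_2e^(4t)

Coefficient matrix A = [[2, 1], [-4, 6]].
Characteristic polynomial det(A - λI) = λ^2 - 8λ + 16 = 0.
Single eigenvalue λ = 4 with algebraic multiplicity 2.
Eigenvector v = (-1,-2); generalized eigenvector w with (A-λI)w=v is (1,1).
General solution: e^(4t)[C_1·v + C_2·(t·v + w)].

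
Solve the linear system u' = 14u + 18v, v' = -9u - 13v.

Coefficient matrix A = [[14, 18], [-9, -13]].
Characteristic polynomial det(A - λI) = λ^2 - λ - 20 = 0.
Eigenvalues λ = -4, 5.
For λ=-4: (A-λI) row 1 is [18, 18], so an eigenvector is (-1, 1).
For λ=5: (A-λI) row 1 is [9, 18], so an eigenvector is (2, -1).
General solution: C_1e^(-4t)(-1,1) + C_2e^(5t)(2,-1).

u(t) = -C_1e^(-4t) + 2C_2e^(5t), v(t) = C_1e^(-4t) - C_2e^(5t)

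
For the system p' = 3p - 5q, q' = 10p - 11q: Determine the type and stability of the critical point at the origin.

A = [[3,-5],[10,-11]]; det(A-λI) = λ^2 + 8λ + 17.
λ = -4 ± i: negative real part.

stable spiral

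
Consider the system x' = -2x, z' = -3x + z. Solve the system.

Coefficient matrix A = [[-2, 0], [-3, 1]].
Characteristic polynomial det(A - λI) = λ^2 + λ - 2 = 0.
Eigenvalues λ = -2, 1.
For λ=-2: (A-λI) row 2 is [-3, 3], so an eigenvector is (1, 1).
For λ=1: (A-λI) row 1 is [-3, 0], so an eigenvector is (0, -1).
General solution: C_1e^(-2t)(1,1) + C_2e^(t)(0,-1).

x(t) = C_1e^(-2t), z(t) = C_1e^(-2t) - C_2e^(t)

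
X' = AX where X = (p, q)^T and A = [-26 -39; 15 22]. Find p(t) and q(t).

Coefficient matrix A = [[-26, -39], [15, 22]].
Characteristic polynomial det(A - λI) = λ^2 + 4λ + 13 = 0.
Eigenvalues λ = -2 ± 3i (complex conjugate pair).
For λ=-2+3i: an eigenvector is (-2,1) - i(3,-2) = (-2 - 3i, 1 + 2i).
A real fundamental pair from Re and Im of e^((-2+3i)t)v: X_1 = e^(-2t)(cos(3t)·(-2,1) + sin(3t)·(3,-2)), X_2 = e^(-2t)(sin(3t)·(-2,1) - cos(3t)·(3,-2)).
General solution: c_1X_1 + c_2X_2.

p(t) = 3c_1e^(-2t)sin(3t) - 2c_1e^(-2t)cos(3t) - 2c_2e^(-2t)sin(3t) - 3c_2e^(-2t)cos(3t), q(t) = -2c_1e^(-2t)sin(3t) + c_1e^(-2t)cos(3t) + c_2e^(-2t)sin(3t) + 2c_2e^(-2t)cos(3t)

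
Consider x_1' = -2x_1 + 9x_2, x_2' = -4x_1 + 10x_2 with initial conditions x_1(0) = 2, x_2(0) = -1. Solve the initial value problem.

x_1(t) = -21te^(4t) + 2e^(4t), x_2(t) = -14te^(4t) - e^(4t)

Coefficient matrix A = [[-2, 9], [-4, 10]].
Characteristic polynomial det(A - λI) = λ^2 - 8λ + 16 = 0.
Single eigenvalue λ = 4 with algebraic multiplicity 2.
Eigenvector v = (3,2); generalized eigenvector w with (A-λI)w=v is (1,1).
General solution: e^(4t)[C_1·v + C_2·(t·v + w)].
Applying x_1(0)=2, x_2(0)=-1 gives C_1=3, C_2=-7.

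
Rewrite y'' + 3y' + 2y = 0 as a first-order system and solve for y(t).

y(t) = c_1e^(-2t) + c_2e^(-t)

Let x_1 = y, x_2 = y'. Then x_1' = x_2 and x_2' = -2x_1 - 3x_2.
A = [[0,1],[-2,-3]]; det(A-λI) = λ^2 + 3λ + 2.
Eigenvalues λ = -2, -1 with eigenvectors (1,-2), (1,-1).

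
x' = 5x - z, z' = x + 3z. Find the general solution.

Coefficient matrix A = [[5, -1], [1, 3]].
Characteristic polynomial det(A - λI) = λ^2 - 8λ + 16 = 0.
Single eigenvalue λ = 4 with algebraic multiplicity 2.
Eigenvector v = (1,1); generalized eigenvector w with (A-λI)w=v is (3,2).
General solution: e^(4t)[C_1·v + C_2·(t·v + w)].

x(t) = C_1e^(4t) + C_2te^(4t) + 3C_2e^(4t), z(t) = C_1e^(4t) + C_2te^(4t) + 2C_2e^(4t)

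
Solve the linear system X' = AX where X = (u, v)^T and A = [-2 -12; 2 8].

u(t) = 3C_1e^(2t) - 2C_2e^(4t), v(t) = -C_1e^(2t) + C_2e^(4t)

Coefficient matrix A = [[-2, -12], [2, 8]].
Characteristic polynomial det(A - λI) = λ^2 - 6λ + 8 = 0.
Eigenvalues λ = 2, 4.
For λ=2: (A-λI) row 1 is [-4, -12], so an eigenvector is (3, -1).
For λ=4: (A-λI) row 1 is [-6, -12], so an eigenvector is (-2, 1).
General solution: C_1e^(2t)(3,-1) + C_2e^(4t)(-2,1).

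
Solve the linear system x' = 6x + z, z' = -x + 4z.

Coefficient matrix A = [[6, 1], [-1, 4]].
Characteristic polynomial det(A - λI) = λ^2 - 10λ + 25 = 0.
Single eigenvalue λ = 5 with algebraic multiplicity 2.
Eigenvector v = (1,-1); generalized eigenvector w with (A-λI)w=v is (-1,2).
General solution: e^(5t)[K_1·v + K_2·(t·v + w)].

x(t) = K_1e^(5t) + K_2te^(5t) - K_2e^(5t), z(t) = -K_1e^(5t) - K_2te^(5t) + 2K_2e^(5t)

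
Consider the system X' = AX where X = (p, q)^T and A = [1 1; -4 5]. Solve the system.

Coefficient matrix A = [[1, 1], [-4, 5]].
Characteristic polynomial det(A - λI) = λ^2 - 6λ + 9 = 0.
Single eigenvalue λ = 3 with algebraic multiplicity 2.
Eigenvector v = (-1,-2); generalized eigenvector w with (A-λI)w=v is (2,3).
General solution: e^(3t)[c_1·v + c_2·(t·v + w)].

p(t) = -c_1e^(3t) - c_2te^(3t) + 2c_2e^(3t), q(t) = -2c_1e^(3t) - 2c_2te^(3t) + 3c_2e^(3t)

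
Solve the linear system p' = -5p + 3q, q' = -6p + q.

Coefficient matrix A = [[-5, 3], [-6, 1]].
Characteristic polynomial det(A - λI) = λ^2 + 4λ + 13 = 0.
Eigenvalues λ = -2 ± 3i (complex conjugate pair).
For λ=-2+3i: an eigenvector is (1,1) - i(0,-1) = (1, 1 + i).
A real fundamental pair from Re and Im of e^((-2+3i)t)v: X_1 = e^(-2t)(cos(3t)·(1,1) + sin(3t)·(0,-1)), X_2 = e^(-2t)(sin(3t)·(1,1) - cos(3t)·(0,-1)).
General solution: K_1X_1 + K_2X_2.

p(t) = K_1e^(-2t)cos(3t) + K_2e^(-2t)sin(3t), q(t) = -K_1e^(-2t)sin(3t) + K_1e^(-2t)cos(3t) + K_2e^(-2t)sin(3t) + K_2e^(-2t)cos(3t)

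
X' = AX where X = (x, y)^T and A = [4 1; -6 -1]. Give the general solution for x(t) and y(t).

x(t) = C_1e^(t) + C_2e^(2t), y(t) = -3C_1e^(t) - 2C_2e^(2t)

Coefficient matrix A = [[4, 1], [-6, -1]].
Characteristic polynomial det(A - λI) = λ^2 - 3λ + 2 = 0.
Eigenvalues λ = 1, 2.
For λ=1: (A-λI) row 1 is [3, 1], so an eigenvector is (1, -3).
For λ=2: (A-λI) row 1 is [2, 1], so an eigenvector is (1, -2).
General solution: C_1e^(t)(1,-3) + C_2e^(2t)(1,-2).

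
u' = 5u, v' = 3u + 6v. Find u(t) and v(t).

u(t) = -c_2e^(5t), v(t) = -c_1e^(6t) + 3c_2e^(5t)

Coefficient matrix A = [[5, 0], [3, 6]].
Characteristic polynomial det(A - λI) = λ^2 - 11λ + 30 = 0.
Eigenvalues λ = 6, 5.
For λ=6: (A-λI) row 1 is [-1, 0], so an eigenvector is (0, -1).
For λ=5: (A-λI) row 2 is [3, 1], so an eigenvector is (-1, 3).
General solution: c_1e^(6t)(0,-1) + c_2e^(5t)(-1,3).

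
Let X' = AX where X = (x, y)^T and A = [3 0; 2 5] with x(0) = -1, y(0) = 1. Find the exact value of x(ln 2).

A = [[3,0],[2,5]]; eigenvalues λ = 5, 3.
Eigenvectors: (0,-1) for λ=5, (-1,1) for λ=3.
From the initial condition, c_1 = 0, c_2 = 1.
x(ln 2) = (0)(2^5)(0) + (1)(2^3)(-1) = -8.

-8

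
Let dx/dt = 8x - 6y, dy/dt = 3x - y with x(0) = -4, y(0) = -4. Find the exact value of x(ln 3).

-36

A = [[8,-6],[3,-1]]; eigenvalues λ = 2, 5.
Eigenvectors: (-1,-1) for λ=2, (2,1) for λ=5.
From the initial condition, c_1 = 4, c_2 = 0.
x(ln 3) = (4)(3^2)(-1) + (0)(3^5)(2) = -36.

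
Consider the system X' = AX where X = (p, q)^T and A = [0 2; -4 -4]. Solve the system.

p(t) = c_1e^(-2t)sin(2t) - c_2e^(-2t)cos(2t), q(t) = -c_1e^(-2t)sin(2t) + c_1e^(-2t)cos(2t) + c_2e^(-2t)sin(2t) + c_2e^(-2t)cos(2t)

Coefficient matrix A = [[0, 2], [-4, -4]].
Characteristic polynomial det(A - λI) = λ^2 + 4λ + 8 = 0.
Eigenvalues λ = -2 ± 2i (complex conjugate pair).
For λ=-2+2i: an eigenvector is (0,1) - i(1,-1) = (0 - i, 1 + i).
A real fundamental pair from Re and Im of e^((-2+2i)t)v: X_1 = e^(-2t)(cos(2t)·(0,1) + sin(2t)·(1,-1)), X_2 = e^(-2t)(sin(2t)·(0,1) - cos(2t)·(1,-1)).
General solution: c_1X_1 + c_2X_2.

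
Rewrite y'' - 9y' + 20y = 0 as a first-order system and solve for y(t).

y(t) = C_1e^(4t) + C_2e^(5t)

Let x_1 = y, x_2 = y'. Then x_1' = x_2 and x_2' = -20x_1 + 9x_2.
A = [[0,1],[-20,9]]; det(A-λI) = λ^2 - 9λ + 20.
Eigenvalues λ = 4, 5 with eigenvectors (1,4), (1,5).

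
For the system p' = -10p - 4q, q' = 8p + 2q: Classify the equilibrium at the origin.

stable node

A = [[-10,-4],[8,2]]; det(A-λI) = λ^2 + 8λ + 12.
λ = -2, -6: both negative.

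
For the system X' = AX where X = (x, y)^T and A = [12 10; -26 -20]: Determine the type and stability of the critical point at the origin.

A = [[12,10],[-26,-20]]; det(A-λI) = λ^2 + 8λ + 20.
λ = -4 ± 2i: negative real part.

stable spiral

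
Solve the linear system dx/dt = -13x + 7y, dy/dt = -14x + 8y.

x(t) = -C_1e^(-6t) - C_2e^(t), y(t) = -C_1e^(-6t) - 2C_2e^(t)

Coefficient matrix A = [[-13, 7], [-14, 8]].
Characteristic polynomial det(A - λI) = λ^2 + 5λ - 6 = 0.
Eigenvalues λ = -6, 1.
For λ=-6: (A-λI) row 1 is [-7, 7], so an eigenvector is (-1, -1).
For λ=1: (A-λI) row 1 is [-14, 7], so an eigenvector is (-1, -2).
General solution: C_1e^(-6t)(-1,-1) + C_2e^(t)(-1,-2).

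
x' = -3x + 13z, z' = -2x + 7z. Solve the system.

x(t) = 2C_1e^(2t)sin(t) - 3C_1e^(2t)cos(t) - 3C_2e^(2t)sin(t) - 2C_2e^(2t)cos(t), z(t) = C_1e^(2t)sin(t) - C_1e^(2t)cos(t) - C_2e^(2t)sin(t) - C_2e^(2t)cos(t)

Coefficient matrix A = [[-3, 13], [-2, 7]].
Characteristic polynomial det(A - λI) = λ^2 - 4λ + 5 = 0.
Eigenvalues λ = 2 ± i (complex conjugate pair).
For λ=2+i: an eigenvector is (-3,-1) - i(2,1) = (-3 - 2i, -1 - i).
A real fundamental pair from Re and Im of e^((2+i)t)v: X_1 = e^(2t)(cos(t)·(-3,-1) + sin(t)·(2,1)), X_2 = e^(2t)(sin(t)·(-3,-1) - cos(t)·(2,1)).
General solution: C_1X_1 + C_2X_2.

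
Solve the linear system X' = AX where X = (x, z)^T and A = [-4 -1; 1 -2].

x(t) = -C_1e^(-3t) - C_2te^(-3t), z(t) = C_1e^(-3t) + C_2te^(-3t) + C_2e^(-3t)

Coefficient matrix A = [[-4, -1], [1, -2]].
Characteristic polynomial det(A - λI) = λ^2 + 6λ + 9 = 0.
Single eigenvalue λ = -3 with algebraic multiplicity 2.
Eigenvector v = (-1,1); generalized eigenvector w with (A-λI)w=v is (0,1).
General solution: e^(-3t)[C_1·v + C_2·(t·v + w)].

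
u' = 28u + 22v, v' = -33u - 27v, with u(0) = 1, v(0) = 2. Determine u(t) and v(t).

u(t) = 7e^(6t) - 6e^(-5t), v(t) = -7e^(6t) + 9e^(-5t)

Coefficient matrix A = [[28, 22], [-33, -27]].
Characteristic polynomial det(A - λI) = λ^2 - λ - 30 = 0.
Eigenvalues λ = 6, -5.
For λ=6: (A-λI) row 1 is [22, 22], so an eigenvector is (-1, 1).
For λ=-5: (A-λI) row 1 is [33, 22], so an eigenvector is (2, -3).
General solution: C_1e^(6t)(-1,1) + C_2e^(-5t)(2,-3).
Applying u(0)=1, v(0)=2 gives C_1=-7, C_2=-3.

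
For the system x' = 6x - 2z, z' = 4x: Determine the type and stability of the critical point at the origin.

unstable node

A = [[6,-2],[4,0]]; det(A-λI) = λ^2 - 6λ + 8.
λ = 4, 2: both positive.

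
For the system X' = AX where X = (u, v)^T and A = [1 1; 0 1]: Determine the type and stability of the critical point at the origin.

unstable improper node

A = [[1,1],[0,1]]; det(A-λI) = λ^2 - 2λ + 1.
repeated λ = 1 with a single eigenvector.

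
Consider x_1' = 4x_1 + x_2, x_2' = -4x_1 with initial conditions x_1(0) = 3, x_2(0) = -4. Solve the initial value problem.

Coefficient matrix A = [[4, 1], [-4, 0]].
Characteristic polynomial det(A - λI) = λ^2 - 4λ + 4 = 0.
Single eigenvalue λ = 2 with algebraic multiplicity 2.
Eigenvector v = (1,-2); generalized eigenvector w with (A-λI)w=v is (0,1).
General solution: e^(2t)[c_1·v + c_2·(t·v + w)].
Applying x_1(0)=3, x_2(0)=-4 gives c_1=3, c_2=2.

x_1(t) = 2te^(2t) + 3e^(2t), x_2(t) = -4te^(2t) - 4e^(2t)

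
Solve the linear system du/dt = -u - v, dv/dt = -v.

Coefficient matrix A = [[-1, -1], [0, -1]].
Characteristic polynomial det(A - λI) = λ^2 + 2λ + 1 = 0.
Single eigenvalue λ = -1 with algebraic multiplicity 2.
Eigenvector v = (-1,0); generalized eigenvector w with (A-λI)w=v is (3,1).
General solution: e^(-t)[c_1·v + c_2·(t·v + w)].

u(t) = -c_1e^(-t) - c_2te^(-t) + 3c_2e^(-t), v(t) = c_2e^(-t)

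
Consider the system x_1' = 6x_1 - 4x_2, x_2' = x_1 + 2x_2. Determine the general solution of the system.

Coefficient matrix A = [[6, -4], [1, 2]].
Characteristic polynomial det(A - λI) = λ^2 - 8λ + 16 = 0.
Single eigenvalue λ = 4 with algebraic multiplicity 2.
Eigenvector v = (-2,-1); generalized eigenvector w with (A-λI)w=v is (-3,-1).
General solution: e^(4t)[c_1·v + c_2·(t·v + w)].

x_1(t) = -2c_1e^(4t) - 2c_2te^(4t) - 3c_2e^(4t), x_2(t) = -c_1e^(4t) - c_2te^(4t) - c_2e^(4t)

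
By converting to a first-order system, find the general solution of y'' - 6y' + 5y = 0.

y(t) = K_1e^(5t) + K_2e^(t)

Let x_1 = y, x_2 = y'. Then x_1' = x_2 and x_2' = -5x_1 + 6x_2.
A = [[0,1],[-5,6]]; det(A-λI) = λ^2 - 6λ + 5.
Eigenvalues λ = 5, 1 with eigenvectors (1,5), (1,1).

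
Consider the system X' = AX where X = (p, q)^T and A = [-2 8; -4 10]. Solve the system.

Coefficient matrix A = [[-2, 8], [-4, 10]].
Characteristic polynomial det(A - λI) = λ^2 - 8λ + 12 = 0.
Eigenvalues λ = 2, 6.
For λ=2: (A-λI) row 1 is [-4, 8], so an eigenvector is (2, 1).
For λ=6: (A-λI) row 1 is [-8, 8], so an eigenvector is (1, 1).
General solution: K_1e^(2t)(2,1) + K_2e^(6t)(1,1).

p(t) = 2K_1e^(2t) + K_2e^(6t), q(t) = K_1e^(2t) + K_2e^(6t)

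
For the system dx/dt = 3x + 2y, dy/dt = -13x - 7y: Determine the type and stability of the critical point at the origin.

stable spiral

A = [[3,2],[-13,-7]]; det(A-λI) = λ^2 + 4λ + 5.
λ = -2 ± i: negative real part.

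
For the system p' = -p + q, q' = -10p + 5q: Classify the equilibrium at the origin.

A = [[-1,1],[-10,5]]; det(A-λI) = λ^2 - 4λ + 5.
λ = 2 ± i: positive real part.

unstable spiral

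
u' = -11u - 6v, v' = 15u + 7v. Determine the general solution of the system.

u(t) = -c_1e^(-2t)sin(3t) + c_1e^(-2t)cos(3t) + c_2e^(-2t)sin(3t) + c_2e^(-2t)cos(3t), v(t) = 2c_1e^(-2t)sin(3t) - c_1e^(-2t)cos(3t) - c_2e^(-2t)sin(3t) - 2c_2e^(-2t)cos(3t)

Coefficient matrix A = [[-11, -6], [15, 7]].
Characteristic polynomial det(A - λI) = λ^2 + 4λ + 13 = 0.
Eigenvalues λ = -2 ± 3i (complex conjugate pair).
For λ=-2+3i: an eigenvector is (1,-1) - i(-1,2) = (1 + i, -1 - 2i).
A real fundamental pair from Re and Im of e^((-2+3i)t)v: X_1 = e^(-2t)(cos(3t)·(1,-1) + sin(3t)·(-1,2)), X_2 = e^(-2t)(sin(3t)·(1,-1) - cos(3t)·(-1,2)).
General solution: c_1X_1 + c_2X_2.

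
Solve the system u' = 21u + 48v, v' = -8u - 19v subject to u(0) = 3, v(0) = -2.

Coefficient matrix A = [[21, 48], [-8, -19]].
Characteristic polynomial det(A - λI) = λ^2 - 2λ - 15 = 0.
Eigenvalues λ = 5, -3.
For λ=5: (A-λI) row 1 is [16, 48], so an eigenvector is (3, -1).
For λ=-3: (A-λI) row 1 is [24, 48], so an eigenvector is (2, -1).
General solution: K_1e^(5t)(3,-1) + K_2e^(-3t)(2,-1).
Applying u(0)=3, v(0)=-2 gives K_1=-1, K_2=3.

u(t) = -3e^(5t) + 6e^(-3t), v(t) = e^(5t) - 3e^(-3t)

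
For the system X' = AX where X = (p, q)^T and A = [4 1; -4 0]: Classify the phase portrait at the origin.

A = [[4,1],[-4,0]]; det(A-λI) = λ^2 - 4λ + 4.
repeated λ = 2 with a single eigenvector.

unstable improper node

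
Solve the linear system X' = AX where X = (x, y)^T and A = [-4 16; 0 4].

Coefficient matrix A = [[-4, 16], [0, 4]].
Characteristic polynomial det(A - λI) = λ^2 - 16 = 0.
Eigenvalues λ = -4, 4.
For λ=-4: (A-λI) row 1 is [0, 16], so an eigenvector is (1, 0).
For λ=4: (A-λI) row 1 is [-8, 16], so an eigenvector is (-2, -1).
General solution: c_1e^(-4t)(1,0) + c_2e^(4t)(-2,-1).

x(t) = c_1e^(-4t) - 2c_2e^(4t), y(t) = -c_2e^(4t)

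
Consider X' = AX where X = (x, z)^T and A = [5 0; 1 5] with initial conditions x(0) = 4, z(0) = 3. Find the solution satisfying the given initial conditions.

Coefficient matrix A = [[5, 0], [1, 5]].
Characteristic polynomial det(A - λI) = λ^2 - 10λ + 25 = 0.
Single eigenvalue λ = 5 with algebraic multiplicity 2.
Eigenvector v = (0,1); generalized eigenvector w with (A-λI)w=v is (1,-3).
General solution: e^(5t)[K_1·v + K_2·(t·v + w)].
Applying x(0)=4, z(0)=3 gives K_1=15, K_2=4.

x(t) = 4e^(5t), z(t) = 4te^(5t) + 3e^(5t)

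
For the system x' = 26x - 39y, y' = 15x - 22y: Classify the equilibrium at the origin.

unstable spiral

A = [[26,-39],[15,-22]]; det(A-λI) = λ^2 - 4λ + 13.
λ = 2 ± 3i: positive real part.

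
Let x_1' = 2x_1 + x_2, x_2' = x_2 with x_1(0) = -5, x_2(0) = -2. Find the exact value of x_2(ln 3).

-6

A = [[2,1],[0,1]]; eigenvalues λ = 2, 1.
Eigenvectors: (1,0) for λ=2, (-1,1) for λ=1.
From the initial condition, c_1 = -7, c_2 = -2.
x_2(ln 3) = (-7)(3^2)(0) + (-2)(3^1)(1) = -6.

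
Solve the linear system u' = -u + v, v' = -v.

u(t) = C_1e^(-t) + C_2te^(-t) - 2C_2e^(-t), v(t) = C_2e^(-t)

Coefficient matrix A = [[-1, 1], [0, -1]].
Characteristic polynomial det(A - λI) = λ^2 + 2λ + 1 = 0.
Single eigenvalue λ = -1 with algebraic multiplicity 2.
Eigenvector v = (1,0); generalized eigenvector w with (A-λI)w=v is (-2,1).
General solution: e^(-t)[C_1·v + C_2·(t·v + w)].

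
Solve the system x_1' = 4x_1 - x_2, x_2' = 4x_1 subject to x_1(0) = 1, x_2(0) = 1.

Coefficient matrix A = [[4, -1], [4, 0]].
Characteristic polynomial det(A - λI) = λ^2 - 4λ + 4 = 0.
Single eigenvalue λ = 2 with algebraic multiplicity 2.
Eigenvector v = (1,2); generalized eigenvector w with (A-λI)w=v is (2,3).
General solution: e^(2t)[c_1·v + c_2·(t·v + w)].
Applying x_1(0)=1, x_2(0)=1 gives c_1=-1, c_2=1.

x_1(t) = te^(2t) + e^(2t), x_2(t) = 2te^(2t) + e^(2t)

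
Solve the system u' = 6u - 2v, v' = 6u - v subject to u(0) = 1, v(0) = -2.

u(t) = 8e^(3t) - 7e^(2t), v(t) = 12e^(3t) - 14e^(2t)

Coefficient matrix A = [[6, -2], [6, -1]].
Characteristic polynomial det(A - λI) = λ^2 - 5λ + 6 = 0.
Eigenvalues λ = 2, 3.
For λ=2: (A-λI) row 1 is [4, -2], so an eigenvector is (1, 2).
For λ=3: (A-λI) row 1 is [3, -2], so an eigenvector is (-2, -3).
General solution: c_1e^(2t)(1,2) + c_2e^(3t)(-2,-3).
Applying u(0)=1, v(0)=-2 gives c_1=-7, c_2=-4.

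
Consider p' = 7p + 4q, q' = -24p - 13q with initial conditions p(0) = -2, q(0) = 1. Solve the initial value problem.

p(t) = -5e^(-t) + 3e^(-5t), q(t) = 10e^(-t) - 9e^(-5t)

Coefficient matrix A = [[7, 4], [-24, -13]].
Characteristic polynomial det(A - λI) = λ^2 + 6λ + 5 = 0.
Eigenvalues λ = -1, -5.
For λ=-1: (A-λI) row 1 is [8, 4], so an eigenvector is (-1, 2).
For λ=-5: (A-λI) row 1 is [12, 4], so an eigenvector is (1, -3).
General solution: c_1e^(-t)(-1,2) + c_2e^(-5t)(1,-3).
Applying p(0)=-2, q(0)=1 gives c_1=5, c_2=3.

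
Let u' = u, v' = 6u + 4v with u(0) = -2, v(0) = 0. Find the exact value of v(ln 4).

-1008

A = [[1,0],[6,4]]; eigenvalues λ = 1, 4.
Eigenvectors: (1,-2) for λ=1, (0,-1) for λ=4.
From the initial condition, c_1 = -2, c_2 = 4.
v(ln 4) = (-2)(4^1)(-2) + (4)(4^4)(-1) = -1008.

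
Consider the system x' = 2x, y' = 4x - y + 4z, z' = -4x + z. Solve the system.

Coefficient matrix A = [[2, 0, 0], [4, -1, 4], [-4, 0, 1]].
det(A - λI) = 0 gives eigenvalues λ = 2, -1, 1.
For λ=2: eigenvector (1,-4,-4).
For λ=-1: eigenvector (0,1,0).
For λ=1: eigenvector (0,2,1).
General solution: c_1e^(2t)(1,-4,-4) + c_2e^(-t)(0,1,0) + c_3e^(t)(0,2,1).

x(t) = c_1e^(2t), y(t) = -4c_1e^(2t) + c_2e^(-t) + 2c_3e^(t), z(t) = -4c_1e^(2t) + c_3e^(t)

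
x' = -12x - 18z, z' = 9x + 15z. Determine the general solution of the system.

x(t) = K_1e^(6t) - 2K_2e^(-3t), z(t) = -K_1e^(6t) + K_2e^(-3t)

Coefficient matrix A = [[-12, -18], [9, 15]].
Characteristic polynomial det(A - λI) = λ^2 - 3λ - 18 = 0.
Eigenvalues λ = 6, -3.
For λ=6: (A-λI) row 1 is [-18, -18], so an eigenvector is (1, -1).
For λ=-3: (A-λI) row 1 is [-9, -18], so an eigenvector is (-2, 1).
General solution: K_1e^(6t)(1,-1) + K_2e^(-3t)(-2,1).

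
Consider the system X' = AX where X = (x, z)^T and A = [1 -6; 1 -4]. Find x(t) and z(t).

x(t) = 3K_1e^(-t) - 2K_2e^(-2t), z(t) = K_1e^(-t) - K_2e^(-2t)

Coefficient matrix A = [[1, -6], [1, -4]].
Characteristic polynomial det(A - λI) = λ^2 + 3λ + 2 = 0.
Eigenvalues λ = -1, -2.
For λ=-1: (A-λI) row 1 is [2, -6], so an eigenvector is (3, 1).
For λ=-2: (A-λI) row 1 is [3, -6], so an eigenvector is (-2, -1).
General solution: K_1e^(-t)(3,1) + K_2e^(-2t)(-2,-1).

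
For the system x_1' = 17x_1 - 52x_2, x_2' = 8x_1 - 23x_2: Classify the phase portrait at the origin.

A = [[17,-52],[8,-23]]; det(A-λI) = λ^2 + 6λ + 25.
λ = -3 ± 4i: negative real part.

stable spiral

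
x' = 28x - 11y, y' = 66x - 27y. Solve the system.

Coefficient matrix A = [[28, -11], [66, -27]].
Characteristic polynomial det(A - λI) = λ^2 - λ - 30 = 0.
Eigenvalues λ = -5, 6.
For λ=-5: (A-λI) row 1 is [33, -11], so an eigenvector is (1, 3).
For λ=6: (A-λI) row 1 is [22, -11], so an eigenvector is (1, 2).
General solution: c_1e^(-5t)(1,3) + c_2e^(6t)(1,2).

x(t) = c_1e^(-5t) + c_2e^(6t), y(t) = 3c_1e^(-5t) + 2c_2e^(6t)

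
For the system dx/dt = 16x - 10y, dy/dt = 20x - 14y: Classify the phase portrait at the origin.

saddle

A = [[16,-10],[20,-14]]; det(A-λI) = λ^2 - 2λ - 24.
λ = 6, -4: opposite signs.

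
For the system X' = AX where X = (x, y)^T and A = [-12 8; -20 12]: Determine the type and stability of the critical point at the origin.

A = [[-12,8],[-20,12]]; det(A-λI) = λ^2 + 16.
λ = 0 ± 4i: zero real part.

center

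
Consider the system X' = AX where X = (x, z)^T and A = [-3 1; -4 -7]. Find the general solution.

x(t) = C_1e^(-5t) + C_2te^(-5t) - C_2e^(-5t), z(t) = -2C_1e^(-5t) - 2C_2te^(-5t) + 3C_2e^(-5t)

Coefficient matrix A = [[-3, 1], [-4, -7]].
Characteristic polynomial det(A - λI) = λ^2 + 10λ + 25 = 0.
Single eigenvalue λ = -5 with algebraic multiplicity 2.
Eigenvector v = (1,-2); generalized eigenvector w with (A-λI)w=v is (-1,3).
General solution: e^(-5t)[C_1·v + C_2·(t·v + w)].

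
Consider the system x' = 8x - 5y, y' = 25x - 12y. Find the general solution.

Coefficient matrix A = [[8, -5], [25, -12]].
Characteristic polynomial det(A - λI) = λ^2 + 4λ + 29 = 0.
Eigenvalues λ = -2 ± 5i (complex conjugate pair).
For λ=-2+5i: an eigenvector is (0,-1) - i(1,2) = (0 - i, -1 - 2i).
A real fundamental pair from Re and Im of e^((-2+5i)t)v: X_1 = e^(-2t)(cos(5t)·(0,-1) + sin(5t)·(1,2)), X_2 = e^(-2t)(sin(5t)·(0,-1) - cos(5t)·(1,2)).
General solution: c_1X_1 + c_2X_2.

x(t) = c_1e^(-2t)sin(5t) - c_2e^(-2t)cos(5t), y(t) = 2c_1e^(-2t)sin(5t) - c_1e^(-2t)cos(5t) - c_2e^(-2t)sin(5t) - 2c_2e^(-2t)cos(5t)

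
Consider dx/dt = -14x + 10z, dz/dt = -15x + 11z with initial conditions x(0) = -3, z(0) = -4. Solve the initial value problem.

x(t) = -2e^(t) - e^(-4t), z(t) = -3e^(t) - e^(-4t)

Coefficient matrix A = [[-14, 10], [-15, 11]].
Characteristic polynomial det(A - λI) = λ^2 + 3λ - 4 = 0.
Eigenvalues λ = 1, -4.
For λ=1: (A-λI) row 1 is [-15, 10], so an eigenvector is (2, 3).
For λ=-4: (A-λI) row 1 is [-10, 10], so an eigenvector is (1, 1).
General solution: C_1e^(t)(2,3) + C_2e^(-4t)(1,1).
Applying x(0)=-3, z(0)=-4 gives C_1=-1, C_2=-1.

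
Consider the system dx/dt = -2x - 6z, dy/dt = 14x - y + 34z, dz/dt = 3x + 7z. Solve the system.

x(t) = 2C_1e^(t) - C_3e^(4t), y(t) = -3C_1e^(t) + C_2e^(-t) + 4C_3e^(4t), z(t) = -C_1e^(t) + C_3e^(4t)

Coefficient matrix A = [[-2, 0, -6], [14, -1, 34], [3, 0, 7]].
det(A - λI) = 0 gives eigenvalues λ = 1, -1, 4.
For λ=1: eigenvector (2,-3,-1).
For λ=-1: eigenvector (0,1,0).
For λ=4: eigenvector (-1,4,1).
General solution: C_1e^(t)(2,-3,-1) + C_2e^(-t)(0,1,0) + C_3e^(4t)(-1,4,1).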